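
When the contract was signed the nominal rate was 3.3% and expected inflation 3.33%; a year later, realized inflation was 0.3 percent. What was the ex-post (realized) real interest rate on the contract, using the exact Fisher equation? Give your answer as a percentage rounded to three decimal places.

Ex-post: (1 + 0.0330)/(1 + 0.0030) − 1 = 2.9910%
So the realized real rate is 2.991%.

2.991%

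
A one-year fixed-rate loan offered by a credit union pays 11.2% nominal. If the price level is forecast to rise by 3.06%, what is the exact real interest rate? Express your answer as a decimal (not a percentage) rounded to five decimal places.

By the Fisher identity, 1 + r = (1 + i)/(1 + π).
1 + r = 1.11200 / 1.03060 = 1.078983
r = 1.078983 − 1 = 7.8983%, i.e. 0.07898.

0.07898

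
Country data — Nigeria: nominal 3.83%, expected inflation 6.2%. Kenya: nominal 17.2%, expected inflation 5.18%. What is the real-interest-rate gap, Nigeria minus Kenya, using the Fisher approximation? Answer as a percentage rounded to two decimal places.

-14.39%

Nigeria: 3.83% − 6.2% = -2.370%
Kenya: 17.2% − 5.18% = 12.020%
Differential = -14.390% → -14.39%.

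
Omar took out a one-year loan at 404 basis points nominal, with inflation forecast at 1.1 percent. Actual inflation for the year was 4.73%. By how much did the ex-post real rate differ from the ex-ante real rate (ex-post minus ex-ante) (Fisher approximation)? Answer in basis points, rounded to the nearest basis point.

-363 basis points

Ex-ante: 4.04% − 1.1% = 2.940%
Ex-post: 4.04% − 4.73% = -0.690%
Difference (ex-post − ex-ante) = -3.6300% → -363 basis points.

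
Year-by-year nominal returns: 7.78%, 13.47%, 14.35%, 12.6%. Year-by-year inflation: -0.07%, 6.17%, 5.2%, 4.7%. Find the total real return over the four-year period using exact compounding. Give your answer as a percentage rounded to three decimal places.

34.752%

Nominal growth factor = 1.0778 × 1.1347 × 1.1435 × 1.1260 = 1.5746854
Price-level growth factor = 0.9993 × 1.0617 × 1.0520 × 1.0470 = 1.1685845
Real growth factor = 1.5746854 / 1.1685845 = 1.3475152
Total real return = 1.3475152 − 1 → 34.752%.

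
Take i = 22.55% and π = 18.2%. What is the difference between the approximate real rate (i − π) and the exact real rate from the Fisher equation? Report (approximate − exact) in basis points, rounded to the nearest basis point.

Approximate: r ≈ 22.550% − 18.200% = 4.3500%
Exact: (1 + 0.2255)/(1 + 0.1820) − 1 = 3.6802%
Error = 4.3500% − 3.6802% = 0.6698% → 67 basis points.

67 basis points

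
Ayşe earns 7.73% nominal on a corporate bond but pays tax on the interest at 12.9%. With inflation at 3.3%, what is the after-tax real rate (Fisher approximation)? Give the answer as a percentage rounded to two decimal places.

After-tax nominal return = 7.73% × (1 − 0.129) = 6.73283%.
r ≈ 6.73283% − 3.3% → 3.43%.

3.43%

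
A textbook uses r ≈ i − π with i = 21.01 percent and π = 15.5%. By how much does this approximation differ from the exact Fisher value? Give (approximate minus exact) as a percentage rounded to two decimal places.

Approximate: r ≈ 21.010% − 15.500% = 5.5100%
Exact: (1 + 0.2101)/(1 + 0.1550) − 1 = 4.7706%
Error = 5.5100% − 4.7706% = 0.7394% → 0.74%.

0.74%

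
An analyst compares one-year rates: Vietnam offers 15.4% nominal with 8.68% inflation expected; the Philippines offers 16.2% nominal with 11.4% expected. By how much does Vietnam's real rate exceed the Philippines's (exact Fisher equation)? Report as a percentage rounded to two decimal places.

Vietnam: (1 + 0.1540)/(1 + 0.0868) − 1 = 6.1833%
The Philippines: (1 + 0.1620)/(1 + 0.1140) − 1 = 4.3088%
Differential = 6.1833% − 4.3088% = 1.8745% → 1.87%.

1.87%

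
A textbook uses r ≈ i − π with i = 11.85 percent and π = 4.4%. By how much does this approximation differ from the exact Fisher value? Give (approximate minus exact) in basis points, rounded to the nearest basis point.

Approximate: r ≈ 11.850% − 4.400% = 7.4500%
Exact: (1 + 0.1185)/(1 + 0.0440) − 1 = 7.1360%
Error = 7.4500% − 7.1360% = 0.3140% → 31 basis points.

31 basis points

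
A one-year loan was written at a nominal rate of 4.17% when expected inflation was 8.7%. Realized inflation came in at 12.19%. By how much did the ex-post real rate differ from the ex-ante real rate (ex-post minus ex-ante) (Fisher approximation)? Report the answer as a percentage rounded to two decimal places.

-3.49%

Ex-ante: 4.17% − 8.7% = -4.530%
Ex-post: 4.17% − 12.19% = -8.020%
Difference (ex-post − ex-ante) = -3.4900% → -3.49%.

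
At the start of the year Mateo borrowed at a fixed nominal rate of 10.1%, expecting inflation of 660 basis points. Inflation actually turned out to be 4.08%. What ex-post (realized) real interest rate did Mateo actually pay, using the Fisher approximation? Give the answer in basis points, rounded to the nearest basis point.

602 basis points

Ex-post: 10.1% − 4.08% = 6.020%
So the realized real rate is 602 basis points.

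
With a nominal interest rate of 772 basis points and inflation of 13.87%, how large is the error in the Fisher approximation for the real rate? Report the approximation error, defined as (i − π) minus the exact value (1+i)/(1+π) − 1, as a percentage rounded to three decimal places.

Approximate: r ≈ 7.720% − 13.870% = -6.1500%
Exact: (1 + 0.0772)/(1 + 0.1387) − 1 = -5.4009%
Error = -6.1500% − (-5.4009%) = -0.7491% → -0.749%.

-0.749%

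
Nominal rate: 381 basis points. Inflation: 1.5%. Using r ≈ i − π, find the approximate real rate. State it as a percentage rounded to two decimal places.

r ≈ i − π = 3.81% − 1.5% = 2.31%.

2.31%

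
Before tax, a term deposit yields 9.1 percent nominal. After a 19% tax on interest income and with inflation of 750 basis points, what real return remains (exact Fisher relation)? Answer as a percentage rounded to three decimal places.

-0.120%

After-tax nominal return = 9.1% × (1 − 0.19) = 7.3710%.
1 + r = 1.07371 / 1.07500 = 0.998800
After-tax real rate = 0.998800 − 1 → -0.120%.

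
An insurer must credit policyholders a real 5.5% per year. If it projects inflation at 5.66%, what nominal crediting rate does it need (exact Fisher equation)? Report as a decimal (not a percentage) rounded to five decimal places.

0.11471

(1 + i) = (1 + r)(1 + π) = 1.05500 × 1.05660 = 1.114713
i = 1.114713 − 1, so the required nominal rate is 0.11471.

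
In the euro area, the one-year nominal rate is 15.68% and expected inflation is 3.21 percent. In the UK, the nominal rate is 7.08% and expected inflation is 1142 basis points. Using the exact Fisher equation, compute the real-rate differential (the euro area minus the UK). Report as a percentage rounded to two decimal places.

15.98%

The euro area: (1 + 0.1568)/(1 + 0.0321) − 1 = 12.0822%
The UK: (1 + 0.0708)/(1 + 0.1142) − 1 = -3.8952%
Differential = 12.0822% − (-3.8952%) = 15.9773% → 15.98%.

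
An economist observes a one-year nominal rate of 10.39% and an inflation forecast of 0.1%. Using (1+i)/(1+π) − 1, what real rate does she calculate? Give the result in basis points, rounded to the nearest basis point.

By the Fisher relation, 1 + r = (1 + i)/(1 + π).
1 + r = 1.10390 / 1.00100 = 1.102797
r = 1.102797 − 1 = 10.2797%, i.e. 1028 basis points.

1028 basis points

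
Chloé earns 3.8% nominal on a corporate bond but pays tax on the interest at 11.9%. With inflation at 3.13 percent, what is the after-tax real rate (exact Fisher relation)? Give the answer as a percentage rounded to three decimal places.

0.211%

After-tax nominal return = 3.8% × (1 − 0.119) = 3.3478%.
1 + r = 1.033478 / 1.03130 = 1.002112
After-tax real rate = 1.002112 − 1 → 0.211%.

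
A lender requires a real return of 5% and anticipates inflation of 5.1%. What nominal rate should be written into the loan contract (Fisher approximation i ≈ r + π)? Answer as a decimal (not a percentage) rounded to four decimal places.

0.1010

i ≈ r + π = 5% + 5.1% = 0.1010.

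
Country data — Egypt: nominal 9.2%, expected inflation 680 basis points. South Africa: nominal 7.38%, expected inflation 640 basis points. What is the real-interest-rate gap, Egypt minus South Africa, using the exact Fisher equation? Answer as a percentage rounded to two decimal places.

1.33%

Egypt: (1 + 0.0920)/(1 + 0.0680) − 1 = 2.2472%
South Africa: (1 + 0.0738)/(1 + 0.0640) − 1 = 0.9211%
Differential = 2.2472% − 0.9211% = 1.3261% → 1.33%.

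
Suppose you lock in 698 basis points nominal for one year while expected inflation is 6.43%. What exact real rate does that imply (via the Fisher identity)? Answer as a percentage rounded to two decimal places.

0.52%

By the Fisher identity, 1 + r = (1 + i)/(1 + π).
1 + r = 1.06980 / 1.06430 = 1.005168
r = 1.005168 − 1 = 0.5168%, i.e. 0.52%.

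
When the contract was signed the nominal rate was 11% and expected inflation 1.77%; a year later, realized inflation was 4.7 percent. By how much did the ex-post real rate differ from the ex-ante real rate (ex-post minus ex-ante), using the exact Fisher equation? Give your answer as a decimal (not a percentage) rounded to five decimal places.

-0.03052

Ex-ante: (1 + 0.1100)/(1 + 0.0177) − 1 = 9.0695%
Ex-post: (1 + 0.1100)/(1 + 0.0470) − 1 = 6.0172%
Difference (ex-post − ex-ante) = -3.0523% → -0.03052.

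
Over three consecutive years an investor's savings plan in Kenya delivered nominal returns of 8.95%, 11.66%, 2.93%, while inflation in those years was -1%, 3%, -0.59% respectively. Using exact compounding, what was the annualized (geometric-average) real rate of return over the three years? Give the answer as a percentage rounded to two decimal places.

Compound the nominal returns: 1.0895 × 1.1166 × 1.0293 = 1.25218020.
Compound inflation: 0.9900 × 1.0300 × 0.9941 = 1.01368377.
Deflate: 1.25218020 / 1.01368377 = 1.23527695.
Annualized real rate = 1.23527695^(1/3) − 1 = 7.2971% → 7.30%.

7.30%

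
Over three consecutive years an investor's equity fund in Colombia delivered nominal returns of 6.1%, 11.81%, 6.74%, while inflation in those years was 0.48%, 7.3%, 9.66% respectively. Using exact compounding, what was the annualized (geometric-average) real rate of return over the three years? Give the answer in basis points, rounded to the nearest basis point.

231 basis points

Compound the nominal returns: 1.0610 × 1.1181 × 1.0674 = 1.26626100.
Compound inflation: 1.0048 × 1.0730 × 1.0966 = 1.18229973.
Deflate: 1.26626100 / 1.18229973 = 1.07101521.
Annualized real rate = 1.07101521^(1/3) − 1 = 2.3132% → 231 basis points.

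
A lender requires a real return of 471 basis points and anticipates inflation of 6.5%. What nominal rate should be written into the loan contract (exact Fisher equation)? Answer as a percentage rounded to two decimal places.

(1 + i) = (1 + r)(1 + π) = 1.04710 × 1.06500 = 1.1151615
i = 1.1151615 − 1, so the required nominal rate is 11.52%.

11.52%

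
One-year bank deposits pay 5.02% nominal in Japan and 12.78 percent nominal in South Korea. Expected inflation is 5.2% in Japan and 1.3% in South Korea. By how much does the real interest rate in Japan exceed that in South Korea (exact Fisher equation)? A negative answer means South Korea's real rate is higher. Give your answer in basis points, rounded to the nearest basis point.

Japan: (1 + 0.0502)/(1 + 0.0520) − 1 = -0.1711%
South Korea: (1 + 0.1278)/(1 + 0.0130) − 1 = 11.3327%
Differential = -0.1711% − 11.3327% = -11.5038% → -1150 basis points.

-1150 basis points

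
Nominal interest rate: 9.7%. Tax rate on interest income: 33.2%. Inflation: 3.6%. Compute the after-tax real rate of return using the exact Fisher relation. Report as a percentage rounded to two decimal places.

2.78%

After-tax nominal return = 9.7% × (1 − 0.332) = 6.4796%.
1 + r = 1.064796 / 1.03600 = 1.027795
After-tax real rate = 1.027795 − 1 → 2.78%.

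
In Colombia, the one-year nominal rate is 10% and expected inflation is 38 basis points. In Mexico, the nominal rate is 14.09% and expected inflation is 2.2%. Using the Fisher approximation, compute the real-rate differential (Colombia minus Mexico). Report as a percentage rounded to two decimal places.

-2.27%

Colombia: 10% − 0.38% = 9.620%
Mexico: 14.09% − 2.2% = 11.890%
Differential = -2.270% → -2.27%.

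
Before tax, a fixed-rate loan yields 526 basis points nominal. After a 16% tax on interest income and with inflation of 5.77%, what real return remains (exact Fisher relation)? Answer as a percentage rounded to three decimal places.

After-tax nominal return = 5.26% × (1 − 0.16) = 4.4184%.
1 + r = 1.044184 / 1.05770 = 0.987221
After-tax real rate = 0.987221 − 1 → -1.278%.

-1.278%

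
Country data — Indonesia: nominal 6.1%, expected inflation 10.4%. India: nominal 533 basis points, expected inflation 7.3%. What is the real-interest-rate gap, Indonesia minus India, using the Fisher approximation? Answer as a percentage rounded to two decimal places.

Indonesia: 6.1% − 10.4% = -4.300%
India: 5.33% − 7.3% = -1.970%
Differential = -2.330% → -2.33%.

-2.33%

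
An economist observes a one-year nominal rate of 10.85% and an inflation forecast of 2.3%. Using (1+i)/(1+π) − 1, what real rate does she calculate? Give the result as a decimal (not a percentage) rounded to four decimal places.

By the Fisher identity, 1 + r = (1 + i)/(1 + π).
1 + r = 1.10850 / 1.02300 = 1.083578
r = 1.083578 − 1 = 8.3578%, i.e. 0.0836.

0.0836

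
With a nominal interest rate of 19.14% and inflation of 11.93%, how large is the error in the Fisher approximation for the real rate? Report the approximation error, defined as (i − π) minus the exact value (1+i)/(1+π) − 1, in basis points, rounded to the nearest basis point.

Approximate: r ≈ 19.140% − 11.930% = 7.2100%
Exact: (1 + 0.1914)/(1 + 0.1193) − 1 = 6.4415%
Error = 7.2100% − 6.4415% = 0.7685% → 77 basis points.

77 basis points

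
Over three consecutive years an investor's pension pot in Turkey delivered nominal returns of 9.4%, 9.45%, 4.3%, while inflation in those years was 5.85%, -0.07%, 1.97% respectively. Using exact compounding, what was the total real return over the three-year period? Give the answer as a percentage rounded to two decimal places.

15.79%

Nominal growth factor = 1.0940 × 1.0945 × 1.0430 = 1.248870
Price-level growth factor = 1.0585 × 0.9993 × 1.0197 = 1.078597
Real growth factor = 1.248870 / 1.078597 = 1.157866
Total real return = 1.157866 − 1 → 15.79%.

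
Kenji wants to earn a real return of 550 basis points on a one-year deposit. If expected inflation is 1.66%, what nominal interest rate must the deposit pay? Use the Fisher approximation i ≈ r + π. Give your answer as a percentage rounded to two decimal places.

7.16%

i ≈ r + π = 5.5% + 1.66% = 7.16%.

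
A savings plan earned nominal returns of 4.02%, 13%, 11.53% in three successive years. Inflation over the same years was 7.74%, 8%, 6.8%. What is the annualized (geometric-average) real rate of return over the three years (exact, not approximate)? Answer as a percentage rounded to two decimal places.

1.80%

Nominal growth factor = 1.0402 × 1.1300 × 1.1153 = 1.31095262
Price-level growth factor = 1.0774 × 1.0800 × 1.0680 = 1.24271626
Real growth factor = 1.31095262 / 1.24271626 = 1.05490904
Annualized real rate = 1.05490904^(1/3) − 1 = 1.7978% → 1.80%.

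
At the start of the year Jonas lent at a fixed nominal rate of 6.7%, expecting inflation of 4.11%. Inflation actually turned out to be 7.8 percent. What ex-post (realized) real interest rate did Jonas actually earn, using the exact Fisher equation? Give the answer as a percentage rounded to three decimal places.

Ex-post: (1 + 0.0670)/(1 + 0.0780) − 1 = -1.0204%
So the realized real rate is -1.020%.

-1.020%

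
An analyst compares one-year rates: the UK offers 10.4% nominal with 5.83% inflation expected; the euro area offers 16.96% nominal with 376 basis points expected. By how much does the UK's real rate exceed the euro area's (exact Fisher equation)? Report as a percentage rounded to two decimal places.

-8.40%

The UK: (1 + 0.1040)/(1 + 0.0583) − 1 = 4.3182%
The euro area: (1 + 0.1696)/(1 + 0.0376) − 1 = 12.7217%
Differential = 4.3182% − 12.7217% = -8.4034% → -8.40%.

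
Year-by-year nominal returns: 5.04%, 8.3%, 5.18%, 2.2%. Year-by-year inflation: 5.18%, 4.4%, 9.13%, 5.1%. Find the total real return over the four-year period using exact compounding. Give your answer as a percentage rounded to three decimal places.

Compound the nominal returns: 1.0504 × 1.0830 × 1.0518 × 1.0220 = 1.222833.
Compound inflation: 1.0518 × 1.0440 × 1.0913 × 1.0510 = 1.259449.
Deflate: 1.222833 / 1.259449 = 0.970927.
Total real return = 0.970927 − 1 → -2.907%.

-2.907%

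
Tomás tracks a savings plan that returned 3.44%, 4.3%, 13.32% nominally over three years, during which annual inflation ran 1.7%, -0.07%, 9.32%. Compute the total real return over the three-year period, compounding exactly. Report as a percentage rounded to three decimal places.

10.043%

Nominal growth factor = 1.0344 × 1.0430 × 1.1332 = 1.222586
Price-level growth factor = 1.0170 × 0.9993 × 1.0932 = 1.111006
Real growth factor = 1.222586 / 1.111006 = 1.100431
Total real return = 1.100431 − 1 → 10.043%.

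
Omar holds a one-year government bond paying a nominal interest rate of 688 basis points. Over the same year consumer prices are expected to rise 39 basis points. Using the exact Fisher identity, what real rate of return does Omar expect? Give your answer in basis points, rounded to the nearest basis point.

646 basis points

By the Fisher identity, 1 + r = (1 + i)/(1 + π).
1 + r = 1.06880 / 1.00390 = 1.064648
r = 1.064648 − 1 = 6.4648%, i.e. 646 basis points.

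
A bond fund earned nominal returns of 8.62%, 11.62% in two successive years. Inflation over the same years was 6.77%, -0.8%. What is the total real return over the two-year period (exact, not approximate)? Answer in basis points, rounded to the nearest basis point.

Compound the nominal returns: 1.0862 × 1.1162 = 1.212416.
Compound inflation: 1.0677 × 0.9920 = 1.059158.
Deflate: 1.212416 / 1.059158 = 1.144698.
Total real return = 1.144698 − 1 → 1447 basis points.

1447 basis points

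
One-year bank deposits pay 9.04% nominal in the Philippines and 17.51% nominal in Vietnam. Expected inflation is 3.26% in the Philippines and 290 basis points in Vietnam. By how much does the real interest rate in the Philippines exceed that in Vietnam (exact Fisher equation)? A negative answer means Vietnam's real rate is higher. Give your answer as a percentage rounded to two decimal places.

-8.60%

The Philippines: (1 + 0.0904)/(1 + 0.0326) − 1 = 5.5975%
Vietnam: (1 + 0.1751)/(1 + 0.0290) − 1 = 14.1983%
Differential = 5.5975% − 14.1983% = -8.6007% → -8.60%.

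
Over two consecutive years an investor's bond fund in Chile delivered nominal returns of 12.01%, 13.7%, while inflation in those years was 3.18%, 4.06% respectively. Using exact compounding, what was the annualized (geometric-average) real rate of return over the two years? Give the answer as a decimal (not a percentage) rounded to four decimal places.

Nominal growth factor = 1.1201 × 1.1370 = 1.27355370
Price-level growth factor = 1.0318 × 1.0406 = 1.07369108
Real growth factor = 1.27355370 / 1.07369108 = 1.18614537
Annualized real rate = 1.18614537^(1/2) − 1 = 8.9103% → 0.0891.

0.0891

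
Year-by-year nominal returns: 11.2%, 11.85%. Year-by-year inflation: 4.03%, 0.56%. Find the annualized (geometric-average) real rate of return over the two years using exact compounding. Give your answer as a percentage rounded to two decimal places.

9.04%

Compound the nominal returns: 1.1120 × 1.1185 = 1.24377200.
Compound inflation: 1.0403 × 1.0056 = 1.04612568.
Deflate: 1.24377200 / 1.04612568 = 1.18893172.
Annualized real rate = 1.18893172^(1/2) − 1 = 9.0381% → 9.04%.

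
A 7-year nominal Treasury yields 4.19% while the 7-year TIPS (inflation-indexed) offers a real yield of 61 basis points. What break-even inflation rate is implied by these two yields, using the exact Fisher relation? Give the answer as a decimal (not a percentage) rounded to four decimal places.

(1 + π) = (1 + i)/(1 + r) = 1.04190 / 1.00610 = 1.035583
Break-even inflation = 1.035583 − 1 → 0.0356.

0.0356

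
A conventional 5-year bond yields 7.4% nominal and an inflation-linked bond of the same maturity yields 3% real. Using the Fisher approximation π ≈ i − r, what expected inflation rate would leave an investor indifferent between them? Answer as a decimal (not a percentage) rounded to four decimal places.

π ≈ i − r = 7.4% − 3% → 0.0440.

0.0440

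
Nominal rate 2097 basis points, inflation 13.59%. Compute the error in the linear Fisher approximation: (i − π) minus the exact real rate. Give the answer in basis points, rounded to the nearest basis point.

Approximate: r ≈ 20.970% − 13.590% = 7.3800%
Exact: (1 + 0.2097)/(1 + 0.1359) − 1 = 6.4971%
Error = 7.3800% − 6.4971% = 0.8829% → 88 basis points.

88 basis points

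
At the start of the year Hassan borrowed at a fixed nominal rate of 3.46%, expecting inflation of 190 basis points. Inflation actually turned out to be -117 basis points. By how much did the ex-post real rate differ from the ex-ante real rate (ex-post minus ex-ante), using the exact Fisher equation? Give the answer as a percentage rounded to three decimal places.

Ex-ante: (1 + 0.0346)/(1 + 0.0190) − 1 = 1.5309%
Ex-post: (1 + 0.0346)/(1 − 0.0117) − 1 = 4.6848%
Difference (ex-post − ex-ante) = 3.1539% → 3.154%.

3.154%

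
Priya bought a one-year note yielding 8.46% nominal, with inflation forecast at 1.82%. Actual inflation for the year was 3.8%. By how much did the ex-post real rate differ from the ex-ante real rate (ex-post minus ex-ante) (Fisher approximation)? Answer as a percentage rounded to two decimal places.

-1.98%

Ex-ante: 8.46% − 1.82% = 6.640%
Ex-post: 8.46% − 3.8% = 4.660%
Difference (ex-post − ex-ante) = -1.9800% → -1.98%.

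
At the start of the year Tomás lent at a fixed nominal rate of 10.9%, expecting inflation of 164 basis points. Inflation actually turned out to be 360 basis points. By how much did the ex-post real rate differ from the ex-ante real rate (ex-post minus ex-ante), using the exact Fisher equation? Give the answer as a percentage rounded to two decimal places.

-2.06%

Ex-ante: (1 + 0.1090)/(1 + 0.0164) − 1 = 9.1106%
Ex-post: (1 + 0.1090)/(1 + 0.0360) − 1 = 7.0463%
Difference (ex-post − ex-ante) = -2.0643% → -2.06%.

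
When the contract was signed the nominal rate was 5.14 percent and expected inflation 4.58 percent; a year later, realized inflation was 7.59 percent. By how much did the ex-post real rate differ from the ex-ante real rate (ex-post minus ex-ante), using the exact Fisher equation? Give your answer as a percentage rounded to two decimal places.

Ex-ante: (1 + 0.0514)/(1 + 0.0458) − 1 = 0.5355%
Ex-post: (1 + 0.0514)/(1 + 0.0759) − 1 = -2.2772%
Difference (ex-post − ex-ante) = -2.8126% → -2.81%.

-2.81%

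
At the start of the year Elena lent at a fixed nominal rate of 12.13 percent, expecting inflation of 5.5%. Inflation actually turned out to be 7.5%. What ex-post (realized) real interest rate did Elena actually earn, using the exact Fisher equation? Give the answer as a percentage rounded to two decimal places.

Ex-post: (1 + 0.1213)/(1 + 0.0750) − 1 = 4.3070%
So the realized real rate is 4.31%.

4.31%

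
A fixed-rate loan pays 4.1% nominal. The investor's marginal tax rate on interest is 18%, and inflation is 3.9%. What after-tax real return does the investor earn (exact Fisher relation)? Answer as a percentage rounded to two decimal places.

-0.52%

After-tax nominal return = 4.1% × (1 − 0.18) = 3.3620%.
1 + r = 1.03362 / 1.03900 = 0.994822
After-tax real rate = 0.994822 − 1 → -0.52%.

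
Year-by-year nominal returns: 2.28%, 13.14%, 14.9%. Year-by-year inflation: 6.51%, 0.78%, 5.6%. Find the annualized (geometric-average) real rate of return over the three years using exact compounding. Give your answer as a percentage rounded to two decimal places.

Nominal growth factor = 1.0228 × 1.1314 × 1.1490 = 1.32961811
Price-level growth factor = 1.0651 × 1.0078 × 1.0560 = 1.13351862
Real growth factor = 1.32961811 / 1.13351862 = 1.17300068
Annualized real rate = 1.17300068^(1/3) − 1 = 5.4628% → 5.46%.

5.46%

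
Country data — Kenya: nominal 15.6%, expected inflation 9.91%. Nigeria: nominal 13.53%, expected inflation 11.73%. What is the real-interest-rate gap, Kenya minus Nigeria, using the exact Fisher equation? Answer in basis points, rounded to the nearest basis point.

357 basis points

Kenya: (1 + 0.1560)/(1 + 0.0991) − 1 = 5.1770%
Nigeria: (1 + 0.1353)/(1 + 0.1173) − 1 = 1.6110%
Differential = 5.1770% − 1.6110% = 3.5659% → 357 basis points.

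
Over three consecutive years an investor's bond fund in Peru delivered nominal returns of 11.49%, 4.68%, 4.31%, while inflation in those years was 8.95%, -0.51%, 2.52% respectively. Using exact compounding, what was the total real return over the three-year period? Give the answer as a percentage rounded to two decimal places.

9.55%

Nominal growth factor = 1.1149 × 1.0468 × 1.0431 = 1.217378
Price-level growth factor = 1.0895 × 0.9949 × 1.0252 = 1.111259
Real growth factor = 1.217378 / 1.111259 = 1.095495
Total real return = 1.095495 − 1 → 9.55%.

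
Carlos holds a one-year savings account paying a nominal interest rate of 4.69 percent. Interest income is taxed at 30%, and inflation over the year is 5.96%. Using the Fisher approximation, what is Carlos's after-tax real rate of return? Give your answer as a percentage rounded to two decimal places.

-2.68%

After-tax nominal return = 4.69% × (1 − 0.3) = 3.2830%.
r ≈ 3.2830% − 5.96% → -2.68%.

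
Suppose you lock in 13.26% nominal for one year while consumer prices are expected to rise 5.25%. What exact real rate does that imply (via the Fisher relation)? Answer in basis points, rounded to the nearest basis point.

761 basis points

1 + r = 1.13260 / 1.05250 = 1.076105
r = 1.076105 − 1 = 7.6105%, i.e. 761 basis points.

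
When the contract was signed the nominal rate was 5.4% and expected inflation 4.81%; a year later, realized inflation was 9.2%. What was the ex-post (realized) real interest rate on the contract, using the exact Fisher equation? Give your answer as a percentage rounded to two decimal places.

Ex-post: (1 + 0.0540)/(1 + 0.0920) − 1 = -3.4799%
So the realized real rate is -3.48%.

-3.48%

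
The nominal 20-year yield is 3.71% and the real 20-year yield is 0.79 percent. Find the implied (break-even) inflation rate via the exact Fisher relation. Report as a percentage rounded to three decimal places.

2.897%

(1 + π) = (1 + i)/(1 + r) = 1.03710 / 1.00790 = 1.028971
Break-even inflation = 1.028971 − 1 → 2.897%.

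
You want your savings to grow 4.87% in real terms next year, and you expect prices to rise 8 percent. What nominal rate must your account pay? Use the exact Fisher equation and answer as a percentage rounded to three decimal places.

13.260%

(1 + i) = (1 + r)(1 + π) = 1.04870 × 1.08000 = 1.132596
i = 1.132596 − 1, so the required nominal rate is 13.260%.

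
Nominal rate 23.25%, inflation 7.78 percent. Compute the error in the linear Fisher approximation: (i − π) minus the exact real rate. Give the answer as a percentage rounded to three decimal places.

1.117%

Approximate: r ≈ 23.250% − 7.780% = 15.4700%
Exact: (1 + 0.2325)/(1 + 0.0778) − 1 = 14.3533%
Error = 15.4700% − 14.3533% = 1.1167% → 1.117%.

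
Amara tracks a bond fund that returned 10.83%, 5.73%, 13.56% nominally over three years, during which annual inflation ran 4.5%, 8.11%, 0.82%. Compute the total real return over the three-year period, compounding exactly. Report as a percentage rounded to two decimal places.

Nominal growth factor = 1.1083 × 1.0573 × 1.1356 = 1.330702
Price-level growth factor = 1.0450 × 1.0811 × 1.0082 = 1.139013
Real growth factor = 1.330702 / 1.139013 = 1.168294
Total real return = 1.168294 − 1 → 16.83%.

16.83%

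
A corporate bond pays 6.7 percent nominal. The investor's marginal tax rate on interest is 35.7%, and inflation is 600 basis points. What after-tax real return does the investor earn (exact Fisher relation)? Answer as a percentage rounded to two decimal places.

-1.60%

After-tax nominal return = 6.7% × (1 − 0.357) = 4.3081%.
1 + r = 1.043081 / 1.06000 = 0.984039
After-tax real rate = 0.984039 − 1 → -1.60%.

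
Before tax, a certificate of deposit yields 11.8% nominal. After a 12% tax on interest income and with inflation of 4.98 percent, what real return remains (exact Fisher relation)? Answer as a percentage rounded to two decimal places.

After-tax nominal return = 11.8% × (1 − 0.12) = 10.3840%.
1 + r = 1.10384 / 1.04980 = 1.051476
After-tax real rate = 1.051476 − 1 → 5.15%.

5.15%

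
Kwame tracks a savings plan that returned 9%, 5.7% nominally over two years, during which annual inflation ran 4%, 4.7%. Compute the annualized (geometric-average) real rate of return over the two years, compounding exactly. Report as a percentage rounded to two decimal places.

Compound the nominal returns: 1.0900 × 1.0570 = 1.15213000.
Compound inflation: 1.0400 × 1.0470 = 1.08888000.
Deflate: 1.15213000 / 1.08888000 = 1.05808721.
Annualized real rate = 1.05808721^(1/2) − 1 = 2.8634% → 2.86%.

2.86%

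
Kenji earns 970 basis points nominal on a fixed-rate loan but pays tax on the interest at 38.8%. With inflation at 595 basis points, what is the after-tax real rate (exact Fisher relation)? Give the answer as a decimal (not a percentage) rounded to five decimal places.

-0.00013

After-tax nominal return = 9.7% × (1 − 0.388) = 5.9364%.
1 + r = 1.059364 / 1.05950 = 0.999872
After-tax real rate = 0.999872 − 1 → -0.00013.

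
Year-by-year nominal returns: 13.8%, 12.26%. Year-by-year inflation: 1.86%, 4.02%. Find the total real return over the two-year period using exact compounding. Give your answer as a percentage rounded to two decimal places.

Nominal growth factor = 1.1380 × 1.1226 = 1.277519
Price-level growth factor = 1.0186 × 1.0402 = 1.059548
Real growth factor = 1.277519 / 1.059548 = 1.205721
Total real return = 1.205721 − 1 → 20.57%.

20.57%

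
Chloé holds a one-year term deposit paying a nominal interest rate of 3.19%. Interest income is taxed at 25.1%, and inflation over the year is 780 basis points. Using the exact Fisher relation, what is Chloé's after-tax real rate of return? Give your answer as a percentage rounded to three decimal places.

After-tax nominal return = 3.19% × (1 − 0.251) = 2.38931%.
1 + r = 1.0238931 / 1.07800 = 0.949808
After-tax real rate = 0.949808 − 1 → -5.019%.

-5.019%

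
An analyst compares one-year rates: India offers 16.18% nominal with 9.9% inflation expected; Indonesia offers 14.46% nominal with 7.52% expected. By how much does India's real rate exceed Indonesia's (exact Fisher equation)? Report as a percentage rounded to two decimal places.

India: (1 + 0.1618)/(1 + 0.0990) − 1 = 5.7143%
Indonesia: (1 + 0.1446)/(1 + 0.0752) − 1 = 6.4546%
Differential = 5.7143% − 6.4546% = -0.7403% → -0.74%.

-0.74%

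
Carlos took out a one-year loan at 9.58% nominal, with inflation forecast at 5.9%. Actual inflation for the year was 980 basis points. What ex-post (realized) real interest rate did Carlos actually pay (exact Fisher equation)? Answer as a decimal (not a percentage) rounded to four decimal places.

Ex-post: (1 + 0.0958)/(1 + 0.0980) − 1 = -0.2004%
So the realized real rate is -0.0020.

-0.0020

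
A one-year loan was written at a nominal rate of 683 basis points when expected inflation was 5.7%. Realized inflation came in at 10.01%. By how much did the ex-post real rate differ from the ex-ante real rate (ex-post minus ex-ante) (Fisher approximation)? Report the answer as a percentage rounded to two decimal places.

Ex-ante: 6.83% − 5.7% = 1.130%
Ex-post: 6.83% − 10.01% = -3.180%
Difference (ex-post − ex-ante) = -4.3100% → -4.31%.

-4.31%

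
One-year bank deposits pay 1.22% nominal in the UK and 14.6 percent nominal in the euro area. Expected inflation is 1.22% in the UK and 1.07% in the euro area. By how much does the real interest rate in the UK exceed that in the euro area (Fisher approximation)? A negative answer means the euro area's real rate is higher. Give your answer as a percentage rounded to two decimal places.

-13.53%

The UK: 1.22% − 1.22% = 0.000%
The euro area: 14.6% − 1.07% = 13.530%
Differential = -13.530% → -13.53%.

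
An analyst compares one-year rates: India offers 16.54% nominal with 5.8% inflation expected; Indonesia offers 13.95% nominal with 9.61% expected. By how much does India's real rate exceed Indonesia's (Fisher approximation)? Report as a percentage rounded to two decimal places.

6.40%

India: 16.54% − 5.8% = 10.740%
Indonesia: 13.95% − 9.61% = 4.340%
Differential = 6.400% → 6.40%.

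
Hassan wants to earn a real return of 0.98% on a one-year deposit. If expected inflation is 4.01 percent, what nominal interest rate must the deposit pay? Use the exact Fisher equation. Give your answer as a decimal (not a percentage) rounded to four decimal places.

0.0503

(1 + i) = (1 + r)(1 + π) = 1.00980 × 1.04010 = 1.05029298
i = 1.05029298 − 1, so the required nominal rate is 0.0503.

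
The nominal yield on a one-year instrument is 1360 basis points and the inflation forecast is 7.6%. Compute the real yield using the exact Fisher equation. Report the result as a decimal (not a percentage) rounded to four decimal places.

0.0558

1 + r = 1.13600 / 1.07600 = 1.055762
r = 1.055762 − 1 = 5.5762%, i.e. 0.0558.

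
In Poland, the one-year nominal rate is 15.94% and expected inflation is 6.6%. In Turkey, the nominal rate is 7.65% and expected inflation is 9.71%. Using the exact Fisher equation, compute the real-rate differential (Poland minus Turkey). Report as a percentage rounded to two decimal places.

10.64%

Poland: (1 + 0.1594)/(1 + 0.0660) − 1 = 8.7617%
Turkey: (1 + 0.0765)/(1 + 0.0971) − 1 = -1.8777%
Differential = 8.7617% − (-1.8777%) = 10.6394% → 10.64%.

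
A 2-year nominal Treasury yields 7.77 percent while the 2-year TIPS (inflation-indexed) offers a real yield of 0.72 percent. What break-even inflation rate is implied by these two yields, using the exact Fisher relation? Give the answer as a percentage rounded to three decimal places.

(1 + π) = (1 + i)/(1 + r) = 1.07770 / 1.00720 = 1.069996
Break-even inflation = 1.069996 − 1 → 7.000%.

7.000%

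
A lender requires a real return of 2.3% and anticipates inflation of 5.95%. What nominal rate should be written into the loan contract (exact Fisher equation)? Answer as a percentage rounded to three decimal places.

8.387%

(1 + i) = (1 + r)(1 + π) = 1.02300 × 1.05950 = 1.0838685
i = 1.0838685 − 1, so the required nominal rate is 8.387%.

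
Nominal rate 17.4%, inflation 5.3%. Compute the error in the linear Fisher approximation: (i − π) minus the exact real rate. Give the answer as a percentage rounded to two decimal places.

Approximate: r ≈ 17.400% − 5.300% = 12.1000%
Exact: (1 + 0.1740)/(1 + 0.0530) − 1 = 11.4910%
Error = 12.1000% − 11.4910% = 0.6090% → 0.61%.

0.61%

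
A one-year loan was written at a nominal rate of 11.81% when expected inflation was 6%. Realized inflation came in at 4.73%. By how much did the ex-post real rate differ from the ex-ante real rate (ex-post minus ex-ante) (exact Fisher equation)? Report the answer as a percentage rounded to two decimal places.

1.28%

Ex-ante: (1 + 0.1181)/(1 + 0.0600) − 1 = 5.4811%
Ex-post: (1 + 0.1181)/(1 + 0.0473) − 1 = 6.7602%
Difference (ex-post − ex-ante) = 1.2791% → 1.28%.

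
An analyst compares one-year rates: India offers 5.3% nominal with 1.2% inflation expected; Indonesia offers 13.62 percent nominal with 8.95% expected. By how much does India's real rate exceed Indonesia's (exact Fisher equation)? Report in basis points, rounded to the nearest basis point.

India: (1 + 0.0530)/(1 + 0.0120) − 1 = 4.05138%
Indonesia: (1 + 0.1362)/(1 + 0.0895) − 1 = 4.28637%
Differential = 4.05138% − 4.28637% = -0.23499% → -23 basis points.

-23 basis points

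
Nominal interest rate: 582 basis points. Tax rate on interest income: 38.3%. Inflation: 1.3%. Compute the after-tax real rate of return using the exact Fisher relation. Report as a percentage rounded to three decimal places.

After-tax nominal return = 5.82% × (1 − 0.383) = 3.59094%.
1 + r = 1.0359094 / 1.01300 = 1.0226154
After-tax real rate = 1.0226154 − 1 → 2.262%.

2.262%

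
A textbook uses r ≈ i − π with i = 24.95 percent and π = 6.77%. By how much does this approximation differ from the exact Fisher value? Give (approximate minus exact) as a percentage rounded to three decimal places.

Approximate: r ≈ 24.950% − 6.770% = 18.1800%
Exact: (1 + 0.2495)/(1 + 0.0677) − 1 = 17.0273%
Error = 18.1800% − 17.0273% = 1.1527% → 1.153%.

1.153%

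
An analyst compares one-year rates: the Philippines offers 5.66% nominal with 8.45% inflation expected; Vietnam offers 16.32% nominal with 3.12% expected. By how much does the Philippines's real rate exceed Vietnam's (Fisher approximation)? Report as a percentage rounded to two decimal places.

-15.99%

The Philippines: 5.66% − 8.45% = -2.790%
Vietnam: 16.32% − 3.12% = 13.200%
Differential = -15.990% → -15.99%.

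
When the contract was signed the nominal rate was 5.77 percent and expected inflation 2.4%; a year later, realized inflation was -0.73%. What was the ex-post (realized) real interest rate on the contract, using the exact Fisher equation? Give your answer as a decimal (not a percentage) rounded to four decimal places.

0.0655

Ex-post: (1 + 0.0577)/(1 − 0.0073) − 1 = 6.5478%
So the realized real rate is 0.0655.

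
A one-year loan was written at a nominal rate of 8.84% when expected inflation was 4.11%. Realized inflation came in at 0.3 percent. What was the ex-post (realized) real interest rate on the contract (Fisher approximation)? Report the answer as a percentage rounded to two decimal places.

Ex-post: 8.84% − 0.3% = 8.540%
So the realized real rate is 8.54%.

8.54%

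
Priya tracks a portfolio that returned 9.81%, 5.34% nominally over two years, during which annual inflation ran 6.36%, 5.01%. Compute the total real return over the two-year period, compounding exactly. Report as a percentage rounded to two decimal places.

3.57%

Nominal growth factor = 1.0981 × 1.0534 = 1.156739
Price-level growth factor = 1.0636 × 1.0501 = 1.116886
Real growth factor = 1.156739 / 1.116886 = 1.035681
Total real return = 1.035681 − 1 → 3.57%.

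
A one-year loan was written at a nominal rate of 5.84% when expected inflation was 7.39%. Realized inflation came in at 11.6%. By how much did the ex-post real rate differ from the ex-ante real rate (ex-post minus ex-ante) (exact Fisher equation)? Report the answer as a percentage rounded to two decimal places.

-3.72%

Ex-ante: (1 + 0.0584)/(1 + 0.0739) − 1 = -1.4433%
Ex-post: (1 + 0.0584)/(1 + 0.1160) − 1 = -5.1613%
Difference (ex-post − ex-ante) = -3.7180% → -3.72%.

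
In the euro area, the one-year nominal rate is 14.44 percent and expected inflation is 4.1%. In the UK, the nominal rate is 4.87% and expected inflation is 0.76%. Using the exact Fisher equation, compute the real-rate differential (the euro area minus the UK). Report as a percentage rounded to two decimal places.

The euro area: (1 + 0.1444)/(1 + 0.0410) − 1 = 9.9328%
The UK: (1 + 0.0487)/(1 + 0.0076) − 1 = 4.0790%
Differential = 9.9328% − 4.0790% = 5.8538% → 5.85%.

5.85%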